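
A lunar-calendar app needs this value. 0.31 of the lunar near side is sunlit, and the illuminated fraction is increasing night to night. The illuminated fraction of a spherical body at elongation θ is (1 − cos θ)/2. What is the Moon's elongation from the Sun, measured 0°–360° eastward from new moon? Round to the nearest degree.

68°

Invert f = (1 − cos θ)/2 to get cos θ = 1 − 2(0.31) = 0.380, hence θ₀ = arccos 0.380 = 67.7°.
The Moon is waxing (0°–180°), so θ = 67.7° directly.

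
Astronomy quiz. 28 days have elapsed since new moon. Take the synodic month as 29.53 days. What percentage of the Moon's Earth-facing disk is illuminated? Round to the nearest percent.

3%

Elongation θ = 360° × 28/29.53 ≈ 341.3°.
Illuminated fraction = (1 − cos 341.3°)/2 = (1 − 0.947)/2 ≈ 0.026, so 3%.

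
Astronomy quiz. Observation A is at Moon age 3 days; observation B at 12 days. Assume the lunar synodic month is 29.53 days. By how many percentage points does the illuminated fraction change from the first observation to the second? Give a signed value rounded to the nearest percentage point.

First observation: θ = 360°·3/29.53 = 36.6°, so f = 0.098.
Second observation: θ = 146.3°, f = 0.916.
Δf = 0.916 − 0.098 = +0.817, i.e. +82 pp.

+82 percentage points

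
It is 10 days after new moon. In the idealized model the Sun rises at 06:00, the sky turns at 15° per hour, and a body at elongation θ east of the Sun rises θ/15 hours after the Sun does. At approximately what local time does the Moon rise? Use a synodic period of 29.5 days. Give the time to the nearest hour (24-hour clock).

14:00

The Moon has covered 10/29.5 of its cycle, so θ ≈ 360° × 10/29.5 = 122.0°.
Delay after the Sun = 122.0° / (15°/h) ≈ 8.14 h.
06:00 + 8.14 h ≈ 14:08 → 14:00 to the nearest hour.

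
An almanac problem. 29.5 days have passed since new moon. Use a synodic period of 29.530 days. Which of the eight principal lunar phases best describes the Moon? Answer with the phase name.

θ ≈ 360° × 29.5/29.530 = 360°, which falls in the new moon sector.

new moon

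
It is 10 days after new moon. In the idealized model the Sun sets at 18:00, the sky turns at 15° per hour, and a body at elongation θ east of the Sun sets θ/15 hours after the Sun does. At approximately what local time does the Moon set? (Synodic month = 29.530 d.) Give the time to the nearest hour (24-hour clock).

Phase angle: θ = 360°·(10 d)/(29.530 d) = 121.9°.
At 15° of sky rotation per hour, 121.9° corresponds to a 8.13 h lag.
18:00 + 8.13 h ≈ 02:08 → 02:00 to the nearest hour.

02:00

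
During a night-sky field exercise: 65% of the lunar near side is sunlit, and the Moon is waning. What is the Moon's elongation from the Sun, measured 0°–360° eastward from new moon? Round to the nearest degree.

253°

Invert f = (1 − cos θ)/2 to get cos θ = 1 − 2(0.65) = -0.300, hence θ₀ = arccos -0.300 = 107.5°.
Since the Moon is past full (waning), take the reflex angle: θ = 360° − 107.5° = 252.5°.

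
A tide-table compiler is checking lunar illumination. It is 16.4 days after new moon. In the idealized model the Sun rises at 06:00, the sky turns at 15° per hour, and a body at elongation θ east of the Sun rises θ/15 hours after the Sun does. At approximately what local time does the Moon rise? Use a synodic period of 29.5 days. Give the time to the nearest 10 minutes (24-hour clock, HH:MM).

19:20

Elongation θ = 360° × 16.4/29.5 ≈ 200.1°.
The Moon trails the Sun by θ/15 = 200.1/15 ≈ 13.34 hours.
06:00 + 13.342 h ≈ 19:21 → 19:20 to the nearest ten minutes.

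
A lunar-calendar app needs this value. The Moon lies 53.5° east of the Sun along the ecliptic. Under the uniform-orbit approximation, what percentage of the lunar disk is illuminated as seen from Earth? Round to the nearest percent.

cos 53.5° = 0.595, so f = (1 − 0.595)/2 = 0.203, i.e. 20%.

20%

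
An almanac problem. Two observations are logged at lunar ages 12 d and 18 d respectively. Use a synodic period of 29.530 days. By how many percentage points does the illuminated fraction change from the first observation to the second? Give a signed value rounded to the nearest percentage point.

First observation: θ = 360°·12/29.530 = 146.3°, so f = 0.916.
Second observation: θ = 219.4°, f = 0.886.
Δf = 0.886 − 0.916 = -0.030, i.e. -3 pp.

-3 pp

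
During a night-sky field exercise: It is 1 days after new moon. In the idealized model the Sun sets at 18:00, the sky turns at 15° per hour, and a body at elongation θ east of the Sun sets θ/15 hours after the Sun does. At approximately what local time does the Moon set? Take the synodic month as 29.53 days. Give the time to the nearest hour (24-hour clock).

19:00

The Moon has covered 1/29.53 of its cycle, so θ ≈ 360° × 1/29.53 = 12.2°.
The Moon trails the Sun by θ/15 = 12.2/15 ≈ 0.81 hours.
18:00 + 0.81 h ≈ 18:49 → 19:00 to the nearest hour.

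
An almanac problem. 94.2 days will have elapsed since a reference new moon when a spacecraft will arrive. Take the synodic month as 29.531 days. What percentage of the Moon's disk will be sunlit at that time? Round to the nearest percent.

32%

Reduce mod P: 94.2 − 3×29.531 = 5.61 d into the current lunation.
The Moon has covered 5.61/29.531 of its cycle, so θ ≈ 360° × 5.61/29.531 = 68.4°.
With cos θ = 0.369, the lit fraction is (1 − 0.369)/2 ≈ 0.316, so 32%.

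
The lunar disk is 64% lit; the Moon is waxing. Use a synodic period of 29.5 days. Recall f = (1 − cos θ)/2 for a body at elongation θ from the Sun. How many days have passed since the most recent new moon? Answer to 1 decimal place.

8.7 days

Invert f = (1 − cos θ)/2 to get cos θ = 1 − 2(0.64) = -0.280, hence θ₀ = arccos -0.280 = 106.3°.
Before full moon the principal value applies: θ = 106.3°.
Age = 29.5 × 106.3°/360° ≈ 8.71 days.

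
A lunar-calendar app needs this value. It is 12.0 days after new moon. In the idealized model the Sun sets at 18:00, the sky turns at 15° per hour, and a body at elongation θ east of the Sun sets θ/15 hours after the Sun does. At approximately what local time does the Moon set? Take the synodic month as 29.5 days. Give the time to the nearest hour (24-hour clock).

04:00

Elongation θ = 360° × 12.0/29.5 ≈ 146.4°.
Delay after the Sun = 146.4° / (15°/h) ≈ 9.76 h.
18:00 + 9.76 h ≈ 03:46 → 04:00 to the nearest hour.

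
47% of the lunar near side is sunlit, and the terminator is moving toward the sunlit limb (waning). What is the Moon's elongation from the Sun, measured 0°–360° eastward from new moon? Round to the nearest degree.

273°

Invert f = (1 − cos θ)/2 to get cos θ = 1 − 2(0.47) = 0.060, hence θ₀ = arccos 0.060 = 86.6°.
Since the Moon is past full (waning), take the reflex angle: θ = 360° − 86.6° = 273.4°.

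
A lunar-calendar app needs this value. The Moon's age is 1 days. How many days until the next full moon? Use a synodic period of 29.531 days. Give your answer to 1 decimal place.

Full moon occurs at elongation 180°, i.e. at age 29.531 × 180/360 = 14.765 d.
That is 14.765 − 1 = 13.765 days ahead.

13.8 days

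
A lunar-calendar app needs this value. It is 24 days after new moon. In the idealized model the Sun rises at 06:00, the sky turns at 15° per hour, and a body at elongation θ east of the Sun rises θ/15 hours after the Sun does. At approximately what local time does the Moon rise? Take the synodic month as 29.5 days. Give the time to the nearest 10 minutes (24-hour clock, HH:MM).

01:30

Elongation θ = 360° × 24/29.5 ≈ 292.9°.
Delay after the Sun = 292.9° / (15°/h) ≈ 19.53 h.
06:00 + 19.525 h ≈ 01:32 → 01:30 to the nearest ten minutes.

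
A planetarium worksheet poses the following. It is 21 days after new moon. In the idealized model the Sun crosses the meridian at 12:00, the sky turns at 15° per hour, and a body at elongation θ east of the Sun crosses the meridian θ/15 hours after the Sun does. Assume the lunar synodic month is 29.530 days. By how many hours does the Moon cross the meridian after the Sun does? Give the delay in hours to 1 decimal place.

The Moon has covered 21/29.530 of its cycle, so θ ≈ 360° × 21/29.530 = 256.0°.
Delay after the Sun = 256.0° / (15°/h) ≈ 17.07 h.
So the Moon crosses the meridian 17.07 h after the Sun.

17.1 h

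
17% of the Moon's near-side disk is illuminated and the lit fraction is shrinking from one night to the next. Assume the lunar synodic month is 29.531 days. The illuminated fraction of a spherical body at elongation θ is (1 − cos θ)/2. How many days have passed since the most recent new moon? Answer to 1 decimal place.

25.5 days

Invert f = (1 − cos θ)/2 to get cos θ = 1 − 2(0.17) = 0.660, hence θ₀ = arccos 0.660 = 48.7°.
A waning Moon lies in 180°–360°, so θ = 360° − 48.7° = 311.3°.
That fraction of the synodic month is 311.3/360 × 29.531 d ≈ 25.54 d.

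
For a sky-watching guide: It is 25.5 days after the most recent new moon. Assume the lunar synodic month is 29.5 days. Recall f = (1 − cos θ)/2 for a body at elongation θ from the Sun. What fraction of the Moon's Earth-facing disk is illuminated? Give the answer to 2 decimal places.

Phase angle: θ = 360°·(25.5 d)/(29.5 d) = 311.2°.
With cos θ = 0.659, the lit fraction is (1 − 0.659)/2 ≈ 0.171.

0.17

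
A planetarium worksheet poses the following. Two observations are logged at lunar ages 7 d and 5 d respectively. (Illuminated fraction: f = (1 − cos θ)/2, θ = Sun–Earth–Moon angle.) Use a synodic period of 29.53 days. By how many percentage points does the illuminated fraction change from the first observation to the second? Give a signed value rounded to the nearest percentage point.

First observation: θ = 360°·7/29.53 = 85.3°, so f = 0.459.
Second observation: θ = 61.0°, f = 0.257.
Δf = 0.257 − 0.459 = -0.202, i.e. -20 pp.

-20 pp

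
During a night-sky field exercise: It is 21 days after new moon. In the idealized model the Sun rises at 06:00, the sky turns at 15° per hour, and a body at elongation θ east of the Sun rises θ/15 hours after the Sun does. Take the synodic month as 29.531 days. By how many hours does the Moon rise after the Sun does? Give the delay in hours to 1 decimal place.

Elongation θ = 360° × 21/29.531 ≈ 256.0°.
Delay after the Sun = 256.0° / (15°/h) ≈ 17.07 h.
So the Moon rises 17.07 h after the Sun.

17.1 h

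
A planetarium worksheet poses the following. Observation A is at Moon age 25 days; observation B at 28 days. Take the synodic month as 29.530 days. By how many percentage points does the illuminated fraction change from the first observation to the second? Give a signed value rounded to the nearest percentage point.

-19 pp

First observation: θ = 360°·25/29.530 = 304.8°, so f = 0.215.
Second observation: θ = 341.3°, f = 0.026.
Δf = 0.026 − 0.215 = -0.189, i.e. -19 pp.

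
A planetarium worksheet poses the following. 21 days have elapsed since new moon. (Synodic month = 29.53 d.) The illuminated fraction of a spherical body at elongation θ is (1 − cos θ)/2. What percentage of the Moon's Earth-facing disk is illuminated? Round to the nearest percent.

62%

Phase angle: θ = 360°·(21 d)/(29.53 d) = 256.0°.
cos 256.0° = (-0.242), so f = (1 − (-0.242))/2 = 0.621, so 62%.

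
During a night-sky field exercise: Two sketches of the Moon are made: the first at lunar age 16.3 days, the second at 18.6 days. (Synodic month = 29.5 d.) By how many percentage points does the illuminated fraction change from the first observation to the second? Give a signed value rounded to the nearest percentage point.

-13 pp

First observation: θ = 360°·16.3/29.5 = 198.9°, so f = 0.973.
Second observation: θ = 227.0°, f = 0.841.
Δf = 0.841 − 0.973 = -0.132, i.e. -13 pp.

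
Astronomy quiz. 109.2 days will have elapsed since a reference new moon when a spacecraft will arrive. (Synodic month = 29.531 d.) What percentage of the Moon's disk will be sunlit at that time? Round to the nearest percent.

109.2/29.531 = 3.698 lunations, so 3 complete cycles and 20.61 d into the next.
Elongation θ = 360° × 20.61/29.531 ≈ 251.2°.
Illuminated fraction = (1 − cos 251.2°)/2 = (1 − (-0.322))/2 ≈ 0.661, so 66%.

66%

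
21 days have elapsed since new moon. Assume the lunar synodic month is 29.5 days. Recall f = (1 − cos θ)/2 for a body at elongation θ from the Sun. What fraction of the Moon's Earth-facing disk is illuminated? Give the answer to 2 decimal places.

Elongation θ = 360° × 21/29.5 ≈ 256.3°.
cos 256.3° = (-0.237), so f = (1 − (-0.237))/2 = 0.619.

0.62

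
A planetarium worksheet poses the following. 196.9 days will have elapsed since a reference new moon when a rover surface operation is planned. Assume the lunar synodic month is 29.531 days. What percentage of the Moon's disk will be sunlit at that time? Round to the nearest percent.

75%

196.9 d spans 6 complete synodic months (6 × 29.531 = 177.19 d) plus 19.71 d.
The Moon has covered 19.71/29.531 of its cycle, so θ ≈ 360° × 19.71/29.531 = 240.3°.
Illuminated fraction = (1 − cos 240.3°)/2 = (1 − (-0.495))/2 ≈ 0.748, so 75%.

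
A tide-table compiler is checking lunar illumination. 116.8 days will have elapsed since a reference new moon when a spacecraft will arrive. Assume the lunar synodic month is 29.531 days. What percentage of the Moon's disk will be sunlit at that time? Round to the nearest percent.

116.8/29.531 = 3.955 lunations, so 3 complete cycles and 28.21 d into the next.
Phase angle: θ = 360°·(28.21 d)/(29.531 d) = 343.9°.
With cos θ = 0.961, the lit fraction is (1 − 0.961)/2 ≈ 0.020, so 2%.

2%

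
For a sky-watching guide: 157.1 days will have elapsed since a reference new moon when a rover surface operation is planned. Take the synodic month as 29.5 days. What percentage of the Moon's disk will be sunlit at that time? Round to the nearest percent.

73%

157.1/29.5 = 5.325 lunations, so 5 complete cycles and 9.60 d into the next.
Phase angle: θ = 360°·(9.60 d)/(29.5 d) = 117.2°.
With cos θ = (-0.456), the lit fraction is (1 − (-0.456))/2 ≈ 0.728, so 73%.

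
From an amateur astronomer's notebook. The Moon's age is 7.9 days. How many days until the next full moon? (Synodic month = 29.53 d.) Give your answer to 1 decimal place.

6.9 days

Full moon occurs at elongation 180°, i.e. at age 29.53 × 180/360 = 14.765 d.
So 6.865 days remain (14.765 − 7.9).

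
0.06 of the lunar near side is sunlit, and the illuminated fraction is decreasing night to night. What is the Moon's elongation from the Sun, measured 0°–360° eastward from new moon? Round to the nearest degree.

332°

Invert f = (1 − cos θ)/2 to get cos θ = 1 − 2(0.06) = 0.880, hence θ₀ = arccos 0.880 = 28.4°.
Waning ⇒ past full, so θ = 360° − 28.4° = 331.6°.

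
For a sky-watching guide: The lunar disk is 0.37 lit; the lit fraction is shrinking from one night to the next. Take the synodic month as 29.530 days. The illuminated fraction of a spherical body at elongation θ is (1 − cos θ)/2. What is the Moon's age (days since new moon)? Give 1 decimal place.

23.4 days

Invert f = (1 − cos θ)/2 to get cos θ = 1 − 2(0.37) = 0.260, hence θ₀ = arccos 0.260 = 74.9°.
Since the Moon is past full (waning), take the reflex angle: θ = 360° − 74.9° = 285.1°.
That fraction of the synodic month is 285.1/360 × 29.530 d ≈ 23.38 d.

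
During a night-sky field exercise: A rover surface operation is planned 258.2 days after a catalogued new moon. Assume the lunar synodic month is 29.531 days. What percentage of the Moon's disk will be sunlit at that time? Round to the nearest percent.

258.2 d spans 8 complete synodic months (8 × 29.531 = 236.25 d) plus 21.95 d.
The Moon has covered 21.95/29.531 of its cycle, so θ ≈ 360° × 21.95/29.531 = 267.6°.
cos 267.6° = (-0.042), so f = (1 − (-0.042))/2 = 0.521, so 52%.

52%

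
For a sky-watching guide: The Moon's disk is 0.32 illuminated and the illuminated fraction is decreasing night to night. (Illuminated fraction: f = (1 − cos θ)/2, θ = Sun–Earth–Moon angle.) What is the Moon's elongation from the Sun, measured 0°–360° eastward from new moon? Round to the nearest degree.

291°

Invert f = (1 − cos θ)/2 to get cos θ = 1 − 2(0.32) = 0.360, hence θ₀ = arccos 0.360 = 68.9°.
Since the Moon is past full (waning), take the reflex angle: θ = 360° − 68.9° = 291.1°.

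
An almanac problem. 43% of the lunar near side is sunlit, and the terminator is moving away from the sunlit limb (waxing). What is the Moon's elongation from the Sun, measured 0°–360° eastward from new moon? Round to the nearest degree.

cos θ = 1 − 2f = 0.140, giving a principal value of 82.0°.
The Moon is waxing (0°–180°), so θ = 82.0° directly.

82°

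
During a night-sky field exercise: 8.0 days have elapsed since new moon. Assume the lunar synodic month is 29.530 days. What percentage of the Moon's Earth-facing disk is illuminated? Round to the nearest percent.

57%

Phase angle: θ = 360°·(8.0 d)/(29.530 d) = 97.5°.
With cos θ = (-0.131), the lit fraction is (1 − (-0.131))/2 ≈ 0.566, so 57%.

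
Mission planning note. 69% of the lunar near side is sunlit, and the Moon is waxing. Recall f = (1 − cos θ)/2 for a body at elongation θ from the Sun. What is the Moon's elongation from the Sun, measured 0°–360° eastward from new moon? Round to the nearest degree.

112°

From f = (1 − cos θ)/2: cos θ = 1 − 2×0.69 = -0.380; arccos → 112.3°.
Waxing ⇒ before full, so θ = 112.3°.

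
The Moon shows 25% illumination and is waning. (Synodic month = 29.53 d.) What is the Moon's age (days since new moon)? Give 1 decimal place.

From f = (1 − cos θ)/2: cos θ = 1 − 2×0.25 = 0.500; arccos → 60.0°.
A waning Moon lies in 180°–360°, so θ = 360° − 60.0° = 300.0°.
At 360°/29.53 d per day, 300.0° corresponds to 24.61 days.

24.6 days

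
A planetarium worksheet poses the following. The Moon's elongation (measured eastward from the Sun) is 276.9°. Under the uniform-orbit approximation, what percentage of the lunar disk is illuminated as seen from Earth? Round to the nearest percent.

cos 276.9° = 0.120, so f = (1 − 0.120)/2 = 0.440, i.e. 44%.

44%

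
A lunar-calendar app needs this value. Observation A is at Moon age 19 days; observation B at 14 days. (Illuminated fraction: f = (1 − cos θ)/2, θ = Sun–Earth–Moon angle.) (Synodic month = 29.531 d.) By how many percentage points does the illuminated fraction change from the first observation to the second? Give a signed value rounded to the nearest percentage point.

θ₁ = 360° × 19/29.531 = 231.6°, f₁ = (1 − cos θ₁)/2 = 0.810.
θ₂ = 360° × 14/29.531 = 170.7°, f₂ = (1 − cos θ₂)/2 = 0.993.
Change = f₂ − f₁ = +0.183 → +18 percentage points.

+18 percentage points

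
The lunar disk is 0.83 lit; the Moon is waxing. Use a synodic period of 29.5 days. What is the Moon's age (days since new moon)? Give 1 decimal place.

10.8 days

From f = (1 − cos θ)/2: cos θ = 1 − 2×0.83 = -0.660; arccos → 131.3°.
Before full moon the principal value applies: θ = 131.3°.
At 360°/29.5 d per day, 131.3° corresponds to 10.76 days.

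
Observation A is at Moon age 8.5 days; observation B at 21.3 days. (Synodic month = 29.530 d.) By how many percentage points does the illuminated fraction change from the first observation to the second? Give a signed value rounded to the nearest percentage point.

First observation: θ = 360°·8.5/29.530 = 103.6°, so f = 0.618.
Second observation: θ = 259.7°, f = 0.590.
Δf = 0.590 − 0.618 = -0.028, i.e. -3 pp.

-3 pp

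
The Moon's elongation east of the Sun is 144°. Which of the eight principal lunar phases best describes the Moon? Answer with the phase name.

waxing gibbous

144° lies in the waxing gibbous sector of the 8-phase cycle.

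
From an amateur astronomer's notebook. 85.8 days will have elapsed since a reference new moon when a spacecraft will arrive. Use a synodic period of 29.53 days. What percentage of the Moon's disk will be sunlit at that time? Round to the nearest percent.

9%

85.8 d spans 2 complete synodic months (2 × 29.53 = 59.06 d) plus 26.74 d.
Phase angle: θ = 360°·(26.74 d)/(29.53 d) = 326.0°.
With cos θ = 0.829, the lit fraction is (1 − 0.829)/2 ≈ 0.086, so 9%.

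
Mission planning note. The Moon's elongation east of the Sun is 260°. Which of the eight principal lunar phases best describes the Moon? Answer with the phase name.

last quarter

260° lies in the last quarter sector of the 8-phase cycle.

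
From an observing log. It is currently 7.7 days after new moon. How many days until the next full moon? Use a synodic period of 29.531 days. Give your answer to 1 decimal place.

7.1 days

Full moon occurs at elongation 180°, i.e. at age 29.531 × 180/360 = 14.765 d.
So 7.065 days remain (14.765 − 7.7).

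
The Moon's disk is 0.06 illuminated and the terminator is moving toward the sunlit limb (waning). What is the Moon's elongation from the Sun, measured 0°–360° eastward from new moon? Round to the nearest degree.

332°

cos θ = 1 − 2f = 0.880, giving a principal value of 28.4°.
Since the Moon is past full (waning), take the reflex angle: θ = 360° − 28.4° = 331.6°.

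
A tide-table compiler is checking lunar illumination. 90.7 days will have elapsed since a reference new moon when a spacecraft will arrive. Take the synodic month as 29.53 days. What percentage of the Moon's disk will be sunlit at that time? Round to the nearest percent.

Reduce mod P: 90.7 − 3×29.53 = 2.11 d into the current lunation.
The Moon has covered 2.11/29.53 of its cycle, so θ ≈ 360° × 2.11/29.53 = 25.7°.
cos 25.7° = 0.901, so f = (1 − 0.901)/2 = 0.050, so 5%.

5%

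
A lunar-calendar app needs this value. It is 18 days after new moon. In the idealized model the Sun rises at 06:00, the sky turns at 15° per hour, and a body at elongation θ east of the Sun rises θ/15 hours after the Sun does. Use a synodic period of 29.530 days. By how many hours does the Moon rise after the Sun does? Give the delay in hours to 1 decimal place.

14.6 h

Phase angle: θ = 360°·(18 d)/(29.530 d) = 219.4°.
At 15° of sky rotation per hour, 219.4° corresponds to a 14.63 h lag.
So the Moon rises 14.63 h after the Sun.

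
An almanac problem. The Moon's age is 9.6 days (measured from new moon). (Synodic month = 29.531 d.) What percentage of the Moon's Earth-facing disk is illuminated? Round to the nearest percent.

Elongation θ = 360° × 9.6/29.531 ≈ 117.0°.
cos 117.0° = (-0.454), so f = (1 − (-0.454))/2 = 0.727, so 73%.

73%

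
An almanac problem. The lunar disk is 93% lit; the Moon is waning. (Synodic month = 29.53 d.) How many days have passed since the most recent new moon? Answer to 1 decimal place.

17.3 days

Invert f = (1 − cos θ)/2 to get cos θ = 1 − 2(0.93) = -0.860, hence θ₀ = arccos -0.860 = 149.3°.
Since the Moon is past full (waning), take the reflex angle: θ = 360° − 149.3° = 210.7°.
That fraction of the synodic month is 210.7/360 × 29.53 d ≈ 17.28 d.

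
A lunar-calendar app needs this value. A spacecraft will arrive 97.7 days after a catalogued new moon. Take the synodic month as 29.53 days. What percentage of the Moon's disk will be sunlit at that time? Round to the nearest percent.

97.7/29.53 = 3.308 lunations, so 3 complete cycles and 9.11 d into the next.
Elongation θ = 360° × 9.11/29.53 ≈ 111.1°.
With cos θ = (-0.359), the lit fraction is (1 − (-0.359))/2 ≈ 0.680, so 68%.

68%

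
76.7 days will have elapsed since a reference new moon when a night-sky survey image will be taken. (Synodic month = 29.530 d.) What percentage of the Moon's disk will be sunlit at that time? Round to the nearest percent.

Reduce mod P: 76.7 − 2×29.530 = 17.64 d into the current lunation.
The Moon has covered 17.64/29.530 of its cycle, so θ ≈ 360° × 17.64/29.530 = 215.0°.
With cos θ = (-0.819), the lit fraction is (1 − (-0.819))/2 ≈ 0.909, so 91%.

91%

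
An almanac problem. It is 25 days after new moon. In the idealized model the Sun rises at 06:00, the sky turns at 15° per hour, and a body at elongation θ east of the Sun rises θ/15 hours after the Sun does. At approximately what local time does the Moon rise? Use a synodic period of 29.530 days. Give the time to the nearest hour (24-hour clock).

Elongation θ = 360° × 25/29.530 ≈ 304.8°.
Delay after the Sun = 304.8° / (15°/h) ≈ 20.32 h.
06:00 + 20.32 h ≈ 02:19 → 02:00 to the nearest hour.

02:00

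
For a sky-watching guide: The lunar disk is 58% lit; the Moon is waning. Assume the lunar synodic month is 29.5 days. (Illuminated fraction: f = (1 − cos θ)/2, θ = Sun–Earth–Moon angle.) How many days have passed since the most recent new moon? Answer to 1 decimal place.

21.4 days

Invert f = (1 − cos θ)/2 to get cos θ = 1 − 2(0.58) = -0.160, hence θ₀ = arccos -0.160 = 99.2°.
Waning ⇒ past full, so θ = 360° − 99.2° = 260.8°.
Age = 29.5 × 260.8°/360° ≈ 21.37 days.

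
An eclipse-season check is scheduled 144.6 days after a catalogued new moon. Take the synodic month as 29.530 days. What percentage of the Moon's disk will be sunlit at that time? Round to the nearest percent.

10%

144.6 d spans 4 complete synodic months (4 × 29.530 = 118.12 d) plus 26.48 d.
Phase angle: θ = 360°·(26.48 d)/(29.530 d) = 322.8°.
With cos θ = 0.797, the lit fraction is (1 − 0.797)/2 ≈ 0.102, so 10%.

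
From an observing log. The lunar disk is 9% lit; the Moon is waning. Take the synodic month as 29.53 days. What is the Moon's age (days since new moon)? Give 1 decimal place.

26.7 days

From f = (1 − cos θ)/2: cos θ = 1 − 2×0.09 = 0.820; arccos → 34.9°.
A waning Moon lies in 180°–360°, so θ = 360° − 34.9° = 325.1°.
Age = 29.53 × 325.1°/360° ≈ 26.67 days.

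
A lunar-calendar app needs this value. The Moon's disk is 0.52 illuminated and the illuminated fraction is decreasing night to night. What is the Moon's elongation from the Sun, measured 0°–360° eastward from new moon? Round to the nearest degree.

268°

cos θ = 1 − 2f = -0.040, giving a principal value of 92.3°.
A waning Moon lies in 180°–360°, so θ = 360° − 92.3° = 267.7°.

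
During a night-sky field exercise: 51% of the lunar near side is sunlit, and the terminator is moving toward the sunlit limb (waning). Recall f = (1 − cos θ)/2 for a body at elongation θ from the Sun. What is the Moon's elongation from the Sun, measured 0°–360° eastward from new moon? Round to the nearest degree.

269°

cos θ = 1 − 2f = -0.020, giving a principal value of 91.1°.
Waning ⇒ past full, so θ = 360° − 91.1° = 268.9°.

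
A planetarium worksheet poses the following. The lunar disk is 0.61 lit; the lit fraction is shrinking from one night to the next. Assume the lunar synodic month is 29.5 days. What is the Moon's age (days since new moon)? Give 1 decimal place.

cos θ = 1 − 2f = -0.220, giving a principal value of 102.7°.
Waning ⇒ past full, so θ = 360° − 102.7° = 257.3°.
That fraction of the synodic month is 257.3/360 × 29.5 d ≈ 21.08 d.

21.1 days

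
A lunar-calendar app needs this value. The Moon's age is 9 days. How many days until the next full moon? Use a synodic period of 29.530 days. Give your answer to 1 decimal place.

Full moon occurs at elongation 180°, i.e. at age 29.530 × 180/360 = 14.765 d.
So 5.765 days remain (14.765 − 9).

5.8 days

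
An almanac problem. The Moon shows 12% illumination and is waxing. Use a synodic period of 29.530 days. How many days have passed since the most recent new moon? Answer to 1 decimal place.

3.3 days

From f = (1 − cos θ)/2: cos θ = 1 − 2×0.12 = 0.760; arccos → 40.5°.
Waxing ⇒ before full, so θ = 40.5°.
Age = 29.530 × 40.5°/360° ≈ 3.33 days.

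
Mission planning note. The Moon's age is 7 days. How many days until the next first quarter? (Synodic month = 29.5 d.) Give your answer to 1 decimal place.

0.4 days

First quarter is 0.25 of the way through the cycle: age 0.25 × 29.5 = 7.375 d.
So 0.375 days remain (7.375 − 7).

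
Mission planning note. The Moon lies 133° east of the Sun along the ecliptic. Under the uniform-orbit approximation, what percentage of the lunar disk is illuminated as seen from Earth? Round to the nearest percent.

84%

f = (1 − cos 133°)/2 = (1 − (-0.682))/2 ≈ 0.841, i.e. 84%.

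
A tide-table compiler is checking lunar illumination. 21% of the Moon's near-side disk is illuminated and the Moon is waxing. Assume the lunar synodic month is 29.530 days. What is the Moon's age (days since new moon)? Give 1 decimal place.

4.5 days

cos θ = 1 − 2f = 0.580, giving a principal value of 54.5°.
Before full moon the principal value applies: θ = 54.5°.
That fraction of the synodic month is 54.5/360 × 29.530 d ≈ 4.47 d.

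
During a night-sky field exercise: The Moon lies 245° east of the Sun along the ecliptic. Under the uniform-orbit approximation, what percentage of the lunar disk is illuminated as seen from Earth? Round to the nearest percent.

71%

Half-versine of 245°: (1 − (-0.423))/2 = 0.711, i.e. 71%.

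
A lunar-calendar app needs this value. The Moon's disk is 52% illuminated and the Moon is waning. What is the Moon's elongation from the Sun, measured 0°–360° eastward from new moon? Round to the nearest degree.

268°

cos θ = 1 − 2f = -0.040, giving a principal value of 92.3°.
A waning Moon lies in 180°–360°, so θ = 360° − 92.3° = 267.7°.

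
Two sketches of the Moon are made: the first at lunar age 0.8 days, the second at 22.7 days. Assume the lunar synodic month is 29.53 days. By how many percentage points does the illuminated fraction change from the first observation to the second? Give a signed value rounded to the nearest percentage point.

+43 pp

First observation: θ = 360°·0.8/29.53 = 9.8°, so f = 0.007.
Second observation: θ = 276.7°, f = 0.441.
Δf = 0.441 − 0.007 = +0.434, i.e. +43 pp.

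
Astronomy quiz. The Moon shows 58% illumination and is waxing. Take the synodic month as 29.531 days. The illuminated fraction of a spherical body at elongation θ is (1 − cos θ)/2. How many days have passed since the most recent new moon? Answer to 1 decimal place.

8.1 days

cos θ = 1 − 2f = -0.160, giving a principal value of 99.2°.
The Moon is waxing (0°–180°), so θ = 99.2° directly.
That fraction of the synodic month is 99.2/360 × 29.531 d ≈ 8.14 d.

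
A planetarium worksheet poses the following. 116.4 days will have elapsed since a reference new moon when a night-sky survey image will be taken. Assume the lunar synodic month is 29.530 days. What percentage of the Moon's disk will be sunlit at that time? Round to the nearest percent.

116.4 d spans 3 complete synodic months (3 × 29.530 = 88.59 d) plus 27.81 d.
The Moon has covered 27.81/29.530 of its cycle, so θ ≈ 360° × 27.81/29.530 = 339.0°.
With cos θ = 0.934, the lit fraction is (1 − 0.934)/2 ≈ 0.033, so 3%.

3%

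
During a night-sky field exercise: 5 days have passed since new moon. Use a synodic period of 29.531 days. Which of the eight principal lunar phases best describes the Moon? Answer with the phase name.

waxing crescent

θ ≈ 360° × 5/29.531 = 61°, which falls in the waxing crescent sector.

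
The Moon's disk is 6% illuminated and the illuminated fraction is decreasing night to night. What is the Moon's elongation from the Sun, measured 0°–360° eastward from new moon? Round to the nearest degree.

332°

cos θ = 1 − 2f = 0.880, giving a principal value of 28.4°.
Waning ⇒ past full, so θ = 360° − 28.4° = 331.6°.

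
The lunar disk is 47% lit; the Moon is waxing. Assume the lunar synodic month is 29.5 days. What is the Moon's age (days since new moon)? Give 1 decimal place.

Invert f = (1 − cos θ)/2 to get cos θ = 1 − 2(0.47) = 0.060, hence θ₀ = arccos 0.060 = 86.6°.
The Moon is waxing (0°–180°), so θ = 86.6° directly.
That fraction of the synodic month is 86.6/360 × 29.5 d ≈ 7.09 d.

7.1 days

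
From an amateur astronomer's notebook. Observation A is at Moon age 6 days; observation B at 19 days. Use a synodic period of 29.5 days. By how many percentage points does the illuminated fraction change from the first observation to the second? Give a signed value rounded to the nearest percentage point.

+45 percentage points

First observation: θ = 360°·6/29.5 = 73.2°, so f = 0.356.
Second observation: θ = 231.9°, f = 0.809.
Δf = 0.809 − 0.356 = +0.453, i.e. +45 pp.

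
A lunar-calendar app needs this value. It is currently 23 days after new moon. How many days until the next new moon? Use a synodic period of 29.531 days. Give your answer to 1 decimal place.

6.5 days

The next new moon completes the synodic month: 29.531 − 23 = 6.531 days.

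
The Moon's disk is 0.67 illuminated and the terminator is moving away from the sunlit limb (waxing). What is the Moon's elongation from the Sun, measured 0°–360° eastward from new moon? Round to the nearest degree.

cos θ = 1 − 2f = -0.340, giving a principal value of 109.9°.
Before full moon the principal value applies: θ = 109.9°.

110°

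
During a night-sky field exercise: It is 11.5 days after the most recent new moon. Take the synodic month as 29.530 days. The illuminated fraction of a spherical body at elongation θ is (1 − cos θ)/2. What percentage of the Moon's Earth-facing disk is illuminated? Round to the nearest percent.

Elongation θ = 360° × 11.5/29.530 ≈ 140.2°.
With cos θ = (-0.768), the lit fraction is (1 − (-0.768))/2 ≈ 0.884, so 88%.

88%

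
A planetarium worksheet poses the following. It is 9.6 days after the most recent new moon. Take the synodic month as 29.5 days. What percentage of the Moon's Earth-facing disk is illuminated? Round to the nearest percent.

Elongation θ = 360° × 9.6/29.5 ≈ 117.2°.
cos 117.2° = (-0.456), so f = (1 − (-0.456))/2 = 0.728, so 73%.

73%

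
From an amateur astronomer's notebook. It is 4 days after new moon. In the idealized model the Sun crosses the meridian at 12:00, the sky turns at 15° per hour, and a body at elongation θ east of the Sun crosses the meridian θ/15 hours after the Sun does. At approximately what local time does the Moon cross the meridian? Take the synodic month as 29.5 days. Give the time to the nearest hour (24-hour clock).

The Moon has covered 4/29.5 of its cycle, so θ ≈ 360° × 4/29.5 = 48.8°.
Delay after the Sun = 48.8° / (15°/h) ≈ 3.25 h.
12:00 + 3.25 h ≈ 15:15 → 15:00 to the nearest hour.

15:00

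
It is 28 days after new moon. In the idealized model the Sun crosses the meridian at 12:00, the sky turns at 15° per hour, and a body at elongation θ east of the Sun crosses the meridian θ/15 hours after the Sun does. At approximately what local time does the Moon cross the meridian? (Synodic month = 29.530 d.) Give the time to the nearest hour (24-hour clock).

The Moon has covered 28/29.530 of its cycle, so θ ≈ 360° × 28/29.530 = 341.3°.
Delay after the Sun = 341.3° / (15°/h) ≈ 22.76 h.
12:00 + 22.76 h ≈ 10:45 → 11:00 to the nearest hour.

11:00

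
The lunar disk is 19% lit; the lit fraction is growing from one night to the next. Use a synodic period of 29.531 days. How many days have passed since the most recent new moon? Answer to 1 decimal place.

4.2 days

cos θ = 1 − 2f = 0.620, giving a principal value of 51.7°.
Before full moon the principal value applies: θ = 51.7°.
At 360°/29.531 d per day, 51.7° corresponds to 4.24 days.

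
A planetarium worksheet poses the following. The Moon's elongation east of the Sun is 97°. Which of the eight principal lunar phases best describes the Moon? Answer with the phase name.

The first quarter sector spans roughly 68°–112°; 97° falls inside it.

first quarter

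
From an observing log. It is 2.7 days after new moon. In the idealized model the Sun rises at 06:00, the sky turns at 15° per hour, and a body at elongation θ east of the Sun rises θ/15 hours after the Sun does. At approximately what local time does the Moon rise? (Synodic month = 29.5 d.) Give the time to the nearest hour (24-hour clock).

08:00

The Moon has covered 2.7/29.5 of its cycle, so θ ≈ 360° × 2.7/29.5 = 32.9°.
The Moon trails the Sun by θ/15 = 32.9/15 ≈ 2.20 hours.
06:00 + 2.20 h ≈ 08:12 → 08:00 to the nearest hour.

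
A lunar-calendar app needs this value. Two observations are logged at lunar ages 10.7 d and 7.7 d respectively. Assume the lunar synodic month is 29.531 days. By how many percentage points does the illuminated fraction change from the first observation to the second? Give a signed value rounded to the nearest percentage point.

-29 percentage points

First observation: θ = 360°·10.7/29.531 = 130.4°, so f = 0.824.
Second observation: θ = 93.9°, f = 0.534.
Δf = 0.534 − 0.824 = -0.291, i.e. -29 pp.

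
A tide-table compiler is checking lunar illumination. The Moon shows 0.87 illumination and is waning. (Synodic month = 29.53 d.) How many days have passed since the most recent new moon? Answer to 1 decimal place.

cos θ = 1 − 2f = -0.740, giving a principal value of 137.7°.
Waning ⇒ past full, so θ = 360° − 137.7° = 222.3°.
That fraction of the synodic month is 222.3/360 × 29.53 d ≈ 18.23 d.

18.2 days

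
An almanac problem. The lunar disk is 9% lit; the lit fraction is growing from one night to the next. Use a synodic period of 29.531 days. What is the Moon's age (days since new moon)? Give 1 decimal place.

cos θ = 1 − 2f = 0.820, giving a principal value of 34.9°.
Waxing ⇒ before full, so θ = 34.9°.
Age = 29.531 × 34.9°/360° ≈ 2.86 days.

2.9 days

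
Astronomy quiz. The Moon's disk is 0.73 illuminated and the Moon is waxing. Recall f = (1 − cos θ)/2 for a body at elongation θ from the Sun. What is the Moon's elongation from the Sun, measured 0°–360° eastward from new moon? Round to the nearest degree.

From f = (1 − cos θ)/2: cos θ = 1 − 2×0.73 = -0.460; arccos → 117.4°.
Waxing ⇒ before full, so θ = 117.4°.

117°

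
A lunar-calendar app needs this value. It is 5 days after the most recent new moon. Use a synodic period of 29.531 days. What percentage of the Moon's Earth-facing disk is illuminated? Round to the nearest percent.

The Moon has covered 5/29.531 of its cycle, so θ ≈ 360° × 5/29.531 = 61.0°.
Illuminated fraction = (1 − cos 61.0°)/2 = (1 − 0.486)/2 ≈ 0.257, so 26%.

26%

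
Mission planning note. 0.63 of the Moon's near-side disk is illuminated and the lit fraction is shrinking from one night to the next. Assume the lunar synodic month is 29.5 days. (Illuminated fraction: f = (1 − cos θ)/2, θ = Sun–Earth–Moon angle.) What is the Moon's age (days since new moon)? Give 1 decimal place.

20.9 days

cos θ = 1 − 2f = -0.260, giving a principal value of 105.1°.
Since the Moon is past full (waning), take the reflex angle: θ = 360° − 105.1° = 254.9°.
Age = 29.5 × 254.9°/360° ≈ 20.89 days.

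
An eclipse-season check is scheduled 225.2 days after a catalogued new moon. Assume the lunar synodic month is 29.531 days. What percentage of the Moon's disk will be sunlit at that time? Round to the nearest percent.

85%

Reduce mod P: 225.2 − 7×29.531 = 18.48 d into the current lunation.
The Moon has covered 18.48/29.531 of its cycle, so θ ≈ 360° × 18.48/29.531 = 225.3°.
With cos θ = (-0.703), the lit fraction is (1 − (-0.703))/2 ≈ 0.852, so 85%.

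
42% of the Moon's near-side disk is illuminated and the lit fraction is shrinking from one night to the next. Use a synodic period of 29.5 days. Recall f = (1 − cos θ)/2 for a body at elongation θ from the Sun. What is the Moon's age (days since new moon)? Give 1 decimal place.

From f = (1 − cos θ)/2: cos θ = 1 − 2×0.42 = 0.160; arccos → 80.8°.
Since the Moon is past full (waning), take the reflex angle: θ = 360° − 80.8° = 279.2°.
That fraction of the synodic month is 279.2/360 × 29.5 d ≈ 22.88 d.

22.9 days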